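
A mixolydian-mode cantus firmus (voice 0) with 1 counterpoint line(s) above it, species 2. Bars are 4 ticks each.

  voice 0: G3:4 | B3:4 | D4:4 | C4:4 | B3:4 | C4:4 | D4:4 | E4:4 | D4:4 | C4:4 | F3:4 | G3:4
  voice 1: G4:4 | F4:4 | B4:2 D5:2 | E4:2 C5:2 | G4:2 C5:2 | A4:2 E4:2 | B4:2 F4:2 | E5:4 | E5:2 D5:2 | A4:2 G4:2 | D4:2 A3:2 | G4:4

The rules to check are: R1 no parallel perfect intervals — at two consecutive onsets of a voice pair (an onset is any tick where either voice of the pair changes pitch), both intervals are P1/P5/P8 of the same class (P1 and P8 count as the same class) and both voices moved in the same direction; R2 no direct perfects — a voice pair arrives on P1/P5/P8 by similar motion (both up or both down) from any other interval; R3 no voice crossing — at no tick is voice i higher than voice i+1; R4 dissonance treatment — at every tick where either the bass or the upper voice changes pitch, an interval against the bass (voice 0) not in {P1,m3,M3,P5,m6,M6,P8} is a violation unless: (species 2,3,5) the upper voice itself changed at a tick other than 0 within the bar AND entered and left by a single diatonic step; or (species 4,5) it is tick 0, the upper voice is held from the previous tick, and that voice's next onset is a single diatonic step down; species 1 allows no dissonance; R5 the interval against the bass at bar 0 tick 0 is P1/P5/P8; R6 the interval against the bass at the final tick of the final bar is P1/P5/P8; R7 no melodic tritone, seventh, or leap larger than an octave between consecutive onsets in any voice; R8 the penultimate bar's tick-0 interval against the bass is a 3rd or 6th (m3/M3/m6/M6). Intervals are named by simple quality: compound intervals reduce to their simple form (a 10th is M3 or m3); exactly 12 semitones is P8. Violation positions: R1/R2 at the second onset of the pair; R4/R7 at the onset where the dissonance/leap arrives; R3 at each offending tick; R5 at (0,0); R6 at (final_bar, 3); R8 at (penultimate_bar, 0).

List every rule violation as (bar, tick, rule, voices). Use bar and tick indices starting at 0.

(1, 0, R4, (0, 1))
(2, 0, R7, (1,))
(3, 0, R7, (1,))
(4, 2, R4, (0, 1))
(6, 2, R7, (1,))
(7, 0, R2, (0, 1))
(7, 0, R7, (1,))
(8, 0, R4, (0, 1))
(11, 0, R2, (0, 1))
(11, 0, R7, (1,))

bar 0: v0=G3 v1=G4 downbeat P8
bar 1: v0=B3 v1=F4 downbeat TT
bar 2: v0=D4 v1=B4 downbeat M6
bar 3: v0=C4 v1=E4 downbeat M3
bar 4: v0=B3 v1=G4 downbeat m6
bar 5: v0=C4 v1=A4 downbeat M6
bar 6: v0=D4 v1=B4 downbeat M6
bar 7: v0=E4 v1=E5 downbeat P8
bar 8: v0=D4 v1=E5 downbeat M2
bar 9: v0=C4 v1=A4 downbeat M6
bar 10: v0=F3 v1=D4 downbeat M6
bar 11: v0=G3 v1=G4 downbeat P8
  -> R4 @ bar 1 tick 0 v(0, 1): B3/F4 TT untreated
  -> R7 @ bar 2 tick 0 v(1,): F4->B4 leap 6st
  -> R7 @ bar 3 tick 0 v(1,): D5->E4 leap 10st
  -> R4 @ bar 4 tick 2 v(0, 1): B3/C5 m2 untreated
  -> R7 @ bar 6 tick 2 v(1,): B4->F4 leap 6st
  -> R2 @ bar 7 tick 0 v(0, 1): D4/F4 m3 -> E4/E5 P8 similar
  -> R7 @ bar 7 tick 0 v(1,): F4->E5 leap 11st
  -> R4 @ bar 8 tick 0 v(0, 1): D4/E5 M2 untreated
  -> R2 @ bar 11 tick 0 v(0, 1): F3/A3 M3 -> G3/G4 P8 similar
  -> R7 @ bar 11 tick 0 v(1,): A3->G4 leap 10st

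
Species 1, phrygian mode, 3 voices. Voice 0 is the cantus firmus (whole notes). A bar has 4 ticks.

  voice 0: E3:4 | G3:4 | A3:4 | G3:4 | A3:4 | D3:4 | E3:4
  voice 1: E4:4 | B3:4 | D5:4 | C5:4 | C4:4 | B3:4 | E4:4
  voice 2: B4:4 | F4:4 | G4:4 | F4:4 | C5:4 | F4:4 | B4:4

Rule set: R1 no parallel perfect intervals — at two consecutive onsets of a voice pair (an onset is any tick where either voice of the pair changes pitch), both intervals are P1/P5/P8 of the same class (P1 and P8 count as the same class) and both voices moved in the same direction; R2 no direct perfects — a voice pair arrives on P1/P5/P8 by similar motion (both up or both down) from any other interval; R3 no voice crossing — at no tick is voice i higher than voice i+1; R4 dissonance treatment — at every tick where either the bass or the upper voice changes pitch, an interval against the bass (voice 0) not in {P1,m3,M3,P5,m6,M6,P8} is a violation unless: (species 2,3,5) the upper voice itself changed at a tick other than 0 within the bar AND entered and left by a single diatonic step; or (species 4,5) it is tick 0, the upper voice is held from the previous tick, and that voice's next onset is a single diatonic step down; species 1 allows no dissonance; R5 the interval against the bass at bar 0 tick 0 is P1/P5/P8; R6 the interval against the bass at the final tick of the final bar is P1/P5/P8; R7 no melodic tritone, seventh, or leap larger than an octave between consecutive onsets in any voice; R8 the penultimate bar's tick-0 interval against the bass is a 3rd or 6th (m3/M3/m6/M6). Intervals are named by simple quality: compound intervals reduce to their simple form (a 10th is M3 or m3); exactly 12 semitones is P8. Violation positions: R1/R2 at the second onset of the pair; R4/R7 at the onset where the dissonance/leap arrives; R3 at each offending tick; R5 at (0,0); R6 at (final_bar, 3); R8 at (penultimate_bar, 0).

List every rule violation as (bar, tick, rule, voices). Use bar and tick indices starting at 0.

(1, 0, R4, (0, 2))
(1, 0, R7, (2,))
(2, 0, R2, (1, 2))
(2, 0, R3, (1, 2))
(2, 0, R4, (0, 1))
(2, 0, R4, (0, 2))
(2, 0, R7, (1,))
(2, 1, R3, (1, 2))
(2, 2, R3, (1, 2))
(2, 3, R3, (1, 2))
(3, 0, R1, (1, 2))
(3, 0, R3, (1, 2))
(3, 0, R4, (0, 1))
(3, 0, R4, (0, 2))
(3, 1, R3, (1, 2))
(3, 2, R3, (1, 2))
(3, 3, R3, (1, 2))
(6, 0, R2, (0, 1))
(6, 0, R2, (0, 2))
(6, 0, R2, (1, 2))
(6, 0, R7, (2,))

bar 0: v0=E3 v1=E4 v2=B4 downbeat P5
bar 1: v0=G3 v1=B3 v2=F4 downbeat m7
bar 2: v0=A3 v1=D5 v2=G4 downbeat m7
bar 3: v0=G3 v1=C5 v2=F4 downbeat m7
bar 4: v0=A3 v1=C4 v2=C5 downbeat m3
bar 5: v0=D3 v1=B3 v2=F4 downbeat m3
bar 6: v0=E3 v1=E4 v2=B4 downbeat P5
  -> R4 @ bar 1 tick 0 v(0, 2): G3/F4 m7 untreated
  -> R7 @ bar 1 tick 0 v(2,): B4->F4 leap 6st
  -> R2 @ bar 2 tick 0 v(1, 2): B3/F4 TT -> D5/G4 P5 similar
  -> R3 @ bar 2 tick 0 v(1, 2): D5 above G4
  -> R4 @ bar 2 tick 0 v(0, 1): A3/D5 P4 untreated
  -> R4 @ bar 2 tick 0 v(0, 2): A3/G4 m7 untreated
  -> R7 @ bar 2 tick 0 v(1,): B3->D5 leap 15st
  -> R3 @ bar 2 tick 1 v(1, 2): D5 above G4
  -> R3 @ bar 2 tick 2 v(1, 2): D5 above G4
  -> R3 @ bar 2 tick 3 v(1, 2): D5 above G4
  -> R1 @ bar 3 tick 0 v(1, 2): D5/G4 P5 -> C5/F4 P5 similar
  -> R3 @ bar 3 tick 0 v(1, 2): C5 above F4
  -> R4 @ bar 3 tick 0 v(0, 1): G3/C5 P4 untreated
  -> R4 @ bar 3 tick 0 v(0, 2): G3/F4 m7 untreated
  -> R3 @ bar 3 tick 1 v(1, 2): C5 above F4
  -> R3 @ bar 3 tick 2 v(1, 2): C5 above F4
  -> R3 @ bar 3 tick 3 v(1, 2): C5 above F4
  -> R2 @ bar 6 tick 0 v(0, 1): D3/B3 M6 -> E3/E4 P8 similar
  -> R2 @ bar 6 tick 0 v(0, 2): D3/F4 m3 -> E3/B4 P5 similar
  -> R2 @ bar 6 tick 0 v(1, 2): B3/F4 TT -> E4/B4 P5 similar
  -> R7 @ bar 6 tick 0 v(2,): F4->B4 leap 6st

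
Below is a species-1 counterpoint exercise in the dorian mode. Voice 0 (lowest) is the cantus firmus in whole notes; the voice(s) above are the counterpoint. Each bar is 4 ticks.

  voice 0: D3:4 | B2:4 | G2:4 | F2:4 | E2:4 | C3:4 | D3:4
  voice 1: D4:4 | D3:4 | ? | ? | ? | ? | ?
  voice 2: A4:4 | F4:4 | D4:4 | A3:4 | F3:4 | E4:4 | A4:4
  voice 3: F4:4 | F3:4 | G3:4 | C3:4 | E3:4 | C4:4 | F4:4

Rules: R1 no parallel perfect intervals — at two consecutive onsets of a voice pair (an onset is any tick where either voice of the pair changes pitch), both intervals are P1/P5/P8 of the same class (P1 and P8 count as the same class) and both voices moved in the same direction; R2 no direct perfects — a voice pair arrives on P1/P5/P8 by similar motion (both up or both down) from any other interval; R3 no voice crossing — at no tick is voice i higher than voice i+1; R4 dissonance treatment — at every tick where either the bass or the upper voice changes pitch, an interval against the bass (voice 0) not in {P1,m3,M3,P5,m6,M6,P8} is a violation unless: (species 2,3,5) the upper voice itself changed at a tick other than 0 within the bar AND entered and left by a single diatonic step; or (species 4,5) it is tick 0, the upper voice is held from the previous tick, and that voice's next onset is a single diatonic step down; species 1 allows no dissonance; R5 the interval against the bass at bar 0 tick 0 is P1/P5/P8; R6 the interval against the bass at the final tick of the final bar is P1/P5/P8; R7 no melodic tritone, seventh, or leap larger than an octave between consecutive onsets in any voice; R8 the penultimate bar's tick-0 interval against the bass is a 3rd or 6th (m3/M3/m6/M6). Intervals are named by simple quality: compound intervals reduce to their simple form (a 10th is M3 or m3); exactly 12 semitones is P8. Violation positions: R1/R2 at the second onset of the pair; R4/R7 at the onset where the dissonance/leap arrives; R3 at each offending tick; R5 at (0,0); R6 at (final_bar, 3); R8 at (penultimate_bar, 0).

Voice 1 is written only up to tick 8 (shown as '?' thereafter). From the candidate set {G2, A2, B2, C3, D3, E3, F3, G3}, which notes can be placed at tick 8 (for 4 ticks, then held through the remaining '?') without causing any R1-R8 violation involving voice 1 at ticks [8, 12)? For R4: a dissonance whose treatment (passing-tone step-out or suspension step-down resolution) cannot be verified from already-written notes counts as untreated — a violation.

G2: violates R2
A2: violates R4
B2: legal
C3: violates R4
D3: legal
E3: legal
F3: violates R4
G3: violates R2

{B2, D3, E3}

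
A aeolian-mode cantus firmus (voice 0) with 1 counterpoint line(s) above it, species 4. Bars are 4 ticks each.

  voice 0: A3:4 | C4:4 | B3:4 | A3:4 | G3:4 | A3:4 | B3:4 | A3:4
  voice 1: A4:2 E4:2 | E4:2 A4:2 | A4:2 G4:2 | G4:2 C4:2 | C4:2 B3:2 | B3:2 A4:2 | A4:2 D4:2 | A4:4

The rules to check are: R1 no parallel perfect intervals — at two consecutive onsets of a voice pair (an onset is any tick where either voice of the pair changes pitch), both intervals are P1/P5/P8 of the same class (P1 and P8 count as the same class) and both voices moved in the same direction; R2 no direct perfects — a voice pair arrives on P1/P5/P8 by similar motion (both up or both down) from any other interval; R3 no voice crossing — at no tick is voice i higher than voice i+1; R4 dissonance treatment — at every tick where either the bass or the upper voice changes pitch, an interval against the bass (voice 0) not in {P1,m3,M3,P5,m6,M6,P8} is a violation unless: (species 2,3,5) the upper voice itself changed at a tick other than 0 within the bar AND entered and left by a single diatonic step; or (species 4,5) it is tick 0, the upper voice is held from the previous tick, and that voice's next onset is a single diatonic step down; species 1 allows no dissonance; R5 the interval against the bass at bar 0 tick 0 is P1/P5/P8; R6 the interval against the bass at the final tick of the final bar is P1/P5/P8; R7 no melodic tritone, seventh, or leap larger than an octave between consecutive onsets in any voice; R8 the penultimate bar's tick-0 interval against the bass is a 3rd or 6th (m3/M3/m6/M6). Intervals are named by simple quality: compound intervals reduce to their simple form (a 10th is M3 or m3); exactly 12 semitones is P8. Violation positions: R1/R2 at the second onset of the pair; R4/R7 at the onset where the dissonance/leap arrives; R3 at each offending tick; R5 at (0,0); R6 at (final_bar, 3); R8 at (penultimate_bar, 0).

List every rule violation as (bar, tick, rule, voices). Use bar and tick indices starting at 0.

bar 0: v0=A3 v1=A4 downbeat P8
bar 1: v0=C4 v1=E4 downbeat M3
bar 2: v0=B3 v1=A4 downbeat m7
bar 3: v0=A3 v1=G4 downbeat m7
bar 4: v0=G3 v1=C4 downbeat P4
bar 5: v0=A3 v1=B3 downbeat M2
bar 6: v0=B3 v1=A4 downbeat m7
bar 7: v0=A3 v1=A4 downbeat P8
  -> R4 @ bar 3 tick 0 v(0, 1): A3/G4 m7 untreated
  -> R4 @ bar 5 tick 0 v(0, 1): A3/B3 M2 untreated
  -> R7 @ bar 5 tick 2 v(1,): B3->A4 leap 10st
  -> R4 @ bar 6 tick 0 v(0, 1): B3/A4 m7 untreated
  -> R8 @ bar 6 tick 0 v(0, 1): penult m7 not 3rd/6th

(3, 0, R4, (0, 1))
(5, 0, R4, (0, 1))
(5, 2, R7, (1,))
(6, 0, R4, (0, 1))
(6, 0, R8, (0, 1))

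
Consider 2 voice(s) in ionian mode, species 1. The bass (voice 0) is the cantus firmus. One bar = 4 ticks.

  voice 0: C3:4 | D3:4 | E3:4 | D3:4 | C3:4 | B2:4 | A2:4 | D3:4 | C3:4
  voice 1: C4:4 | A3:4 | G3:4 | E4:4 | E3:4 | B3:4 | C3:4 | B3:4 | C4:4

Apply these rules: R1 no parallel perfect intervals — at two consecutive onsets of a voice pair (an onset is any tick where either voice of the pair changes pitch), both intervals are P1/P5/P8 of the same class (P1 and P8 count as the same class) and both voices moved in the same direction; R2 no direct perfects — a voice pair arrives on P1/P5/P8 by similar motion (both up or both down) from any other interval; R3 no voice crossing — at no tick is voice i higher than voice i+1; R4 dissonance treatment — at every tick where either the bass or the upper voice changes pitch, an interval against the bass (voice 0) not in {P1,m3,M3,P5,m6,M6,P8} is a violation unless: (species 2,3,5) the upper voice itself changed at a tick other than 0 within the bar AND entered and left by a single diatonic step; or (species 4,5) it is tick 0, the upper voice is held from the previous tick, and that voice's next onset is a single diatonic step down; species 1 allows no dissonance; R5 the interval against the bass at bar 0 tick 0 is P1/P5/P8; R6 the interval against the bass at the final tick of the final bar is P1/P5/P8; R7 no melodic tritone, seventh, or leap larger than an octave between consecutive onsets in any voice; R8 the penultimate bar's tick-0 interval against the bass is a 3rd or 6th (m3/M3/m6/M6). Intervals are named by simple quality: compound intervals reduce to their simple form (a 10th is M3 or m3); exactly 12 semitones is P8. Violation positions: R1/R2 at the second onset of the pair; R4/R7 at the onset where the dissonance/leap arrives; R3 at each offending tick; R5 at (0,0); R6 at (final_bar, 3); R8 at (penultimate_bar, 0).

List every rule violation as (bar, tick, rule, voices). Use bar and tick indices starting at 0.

(3, 0, R4, (0, 1))
(6, 0, R7, (1,))
(7, 0, R7, (1,))

bar 0: v0=C3 v1=C4 downbeat P8
bar 1: v0=D3 v1=A3 downbeat P5
bar 2: v0=E3 v1=G3 downbeat m3
bar 3: v0=D3 v1=E4 downbeat M2
bar 4: v0=C3 v1=E3 downbeat M3
bar 5: v0=B2 v1=B3 downbeat P8
bar 6: v0=A2 v1=C3 downbeat m3
bar 7: v0=D3 v1=B3 downbeat M6
bar 8: v0=C3 v1=C4 downbeat P8
  -> R4 @ bar 3 tick 0 v(0, 1): D3/E4 M2 untreated
  -> R7 @ bar 6 tick 0 v(1,): B3->C3 leap 11st
  -> R7 @ bar 7 tick 0 v(1,): C3->B3 leap 11st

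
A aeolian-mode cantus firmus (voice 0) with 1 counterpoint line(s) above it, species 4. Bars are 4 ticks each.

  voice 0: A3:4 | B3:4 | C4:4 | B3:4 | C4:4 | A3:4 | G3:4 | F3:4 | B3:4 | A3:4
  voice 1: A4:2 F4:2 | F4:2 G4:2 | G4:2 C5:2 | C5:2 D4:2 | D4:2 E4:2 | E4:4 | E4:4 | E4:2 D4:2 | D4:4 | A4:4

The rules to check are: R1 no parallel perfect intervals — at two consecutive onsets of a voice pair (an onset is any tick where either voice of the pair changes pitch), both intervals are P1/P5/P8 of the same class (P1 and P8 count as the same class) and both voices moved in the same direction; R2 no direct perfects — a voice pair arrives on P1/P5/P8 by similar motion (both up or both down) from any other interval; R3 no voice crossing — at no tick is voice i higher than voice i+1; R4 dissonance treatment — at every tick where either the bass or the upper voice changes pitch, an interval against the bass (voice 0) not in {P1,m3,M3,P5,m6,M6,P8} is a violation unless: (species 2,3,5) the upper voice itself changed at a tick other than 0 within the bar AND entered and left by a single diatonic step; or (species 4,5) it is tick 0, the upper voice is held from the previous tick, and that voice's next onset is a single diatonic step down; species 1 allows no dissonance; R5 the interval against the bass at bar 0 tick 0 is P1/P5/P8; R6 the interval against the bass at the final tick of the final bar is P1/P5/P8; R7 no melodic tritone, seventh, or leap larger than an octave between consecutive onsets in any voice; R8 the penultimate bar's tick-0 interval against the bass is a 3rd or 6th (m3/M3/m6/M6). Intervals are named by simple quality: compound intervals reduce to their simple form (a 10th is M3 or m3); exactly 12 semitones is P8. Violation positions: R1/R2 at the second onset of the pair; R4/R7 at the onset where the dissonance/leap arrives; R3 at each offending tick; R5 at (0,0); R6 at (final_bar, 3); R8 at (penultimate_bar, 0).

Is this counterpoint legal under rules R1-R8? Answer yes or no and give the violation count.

No (5 violations)

bar 0: v0=A3 v1=A4 (P8)
bar 1: v0=B3 v1=F4 (TT)
bar 2: v0=C4 v1=G4 (P5)
bar 3: v0=B3 v1=C5 (m2)
bar 4: v0=C4 v1=D4 (M2)
bar 5: v0=A3 v1=E4 (P5)
bar 6: v0=G3 v1=E4 (M6)
bar 7: v0=F3 v1=E4 (M7)
bar 8: v0=B3 v1=D4 (m3)
bar 9: v0=A3 v1=A4 (P8)
  R4 @ bar1.0: B3/F4 TT untreated
  R4 @ bar3.0: B3/C5 m2 untreated
  R7 @ bar3.2: C5->D4 leap 10st
  R4 @ bar4.0: C4/D4 M2 untreated
  R7 @ bar8.0: F3->B3 leap 6st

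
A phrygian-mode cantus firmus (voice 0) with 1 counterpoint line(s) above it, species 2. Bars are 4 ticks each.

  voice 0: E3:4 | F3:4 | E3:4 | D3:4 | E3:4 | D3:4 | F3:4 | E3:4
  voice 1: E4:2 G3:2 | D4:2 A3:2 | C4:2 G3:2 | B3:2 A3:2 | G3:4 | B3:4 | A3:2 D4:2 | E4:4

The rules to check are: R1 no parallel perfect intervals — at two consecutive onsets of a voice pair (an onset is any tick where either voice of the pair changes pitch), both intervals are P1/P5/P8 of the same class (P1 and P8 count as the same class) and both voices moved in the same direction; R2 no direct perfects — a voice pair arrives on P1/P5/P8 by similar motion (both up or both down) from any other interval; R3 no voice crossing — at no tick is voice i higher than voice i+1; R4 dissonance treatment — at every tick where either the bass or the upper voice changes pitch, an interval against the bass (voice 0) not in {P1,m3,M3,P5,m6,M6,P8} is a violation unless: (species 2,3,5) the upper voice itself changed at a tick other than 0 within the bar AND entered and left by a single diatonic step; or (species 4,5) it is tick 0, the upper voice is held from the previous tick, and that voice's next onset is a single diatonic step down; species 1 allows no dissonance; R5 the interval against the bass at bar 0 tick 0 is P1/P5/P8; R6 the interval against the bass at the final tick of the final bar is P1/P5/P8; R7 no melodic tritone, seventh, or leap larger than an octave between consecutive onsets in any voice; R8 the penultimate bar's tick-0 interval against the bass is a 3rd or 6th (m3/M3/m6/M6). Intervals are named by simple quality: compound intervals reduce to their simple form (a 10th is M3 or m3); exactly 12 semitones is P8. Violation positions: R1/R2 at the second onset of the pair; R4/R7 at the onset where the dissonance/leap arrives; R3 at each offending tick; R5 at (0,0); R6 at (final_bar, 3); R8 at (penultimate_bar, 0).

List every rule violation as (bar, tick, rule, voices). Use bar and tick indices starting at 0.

bar 0: v0=E3 v1=E4 downbeat P8
bar 1: v0=F3 v1=D4 downbeat M6
bar 2: v0=E3 v1=C4 downbeat m6
bar 3: v0=D3 v1=B3 downbeat M6
bar 4: v0=E3 v1=G3 downbeat m3
bar 5: v0=D3 v1=B3 downbeat M6
bar 6: v0=F3 v1=A3 downbeat M3
bar 7: v0=E3 v1=E4 downbeat P8

No violations across 8 bars (E3..E3 vs E4..E4).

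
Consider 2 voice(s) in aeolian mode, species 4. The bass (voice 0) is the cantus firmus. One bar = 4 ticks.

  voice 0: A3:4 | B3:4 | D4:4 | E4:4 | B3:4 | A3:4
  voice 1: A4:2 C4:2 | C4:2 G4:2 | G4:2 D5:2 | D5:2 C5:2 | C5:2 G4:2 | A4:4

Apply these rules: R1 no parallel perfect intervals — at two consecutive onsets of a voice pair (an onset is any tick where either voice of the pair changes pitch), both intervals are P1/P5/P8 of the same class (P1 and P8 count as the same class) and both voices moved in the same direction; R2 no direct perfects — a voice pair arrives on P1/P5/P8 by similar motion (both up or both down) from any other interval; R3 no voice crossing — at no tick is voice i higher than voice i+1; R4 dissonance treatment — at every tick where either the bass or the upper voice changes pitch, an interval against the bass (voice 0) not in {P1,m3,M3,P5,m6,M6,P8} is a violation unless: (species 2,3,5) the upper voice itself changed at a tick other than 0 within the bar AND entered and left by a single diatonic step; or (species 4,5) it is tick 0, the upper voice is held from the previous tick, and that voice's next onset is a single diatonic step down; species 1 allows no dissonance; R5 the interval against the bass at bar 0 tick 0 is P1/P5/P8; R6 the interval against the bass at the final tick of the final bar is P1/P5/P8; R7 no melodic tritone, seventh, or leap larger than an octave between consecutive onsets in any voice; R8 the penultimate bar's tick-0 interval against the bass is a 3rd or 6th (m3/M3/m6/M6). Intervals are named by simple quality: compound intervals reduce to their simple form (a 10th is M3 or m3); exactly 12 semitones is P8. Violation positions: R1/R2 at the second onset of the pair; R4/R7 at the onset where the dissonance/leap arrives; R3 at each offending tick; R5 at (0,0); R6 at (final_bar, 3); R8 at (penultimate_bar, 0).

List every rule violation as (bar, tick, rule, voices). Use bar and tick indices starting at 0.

bar 0: v0=A3 v1=A4 downbeat P8
bar 1: v0=B3 v1=C4 downbeat m2
bar 2: v0=D4 v1=G4 downbeat P4
bar 3: v0=E4 v1=D5 downbeat m7
bar 4: v0=B3 v1=C5 downbeat m2
bar 5: v0=A3 v1=A4 downbeat P8
  -> R4 @ bar 1 tick 0 v(0, 1): B3/C4 m2 untreated
  -> R4 @ bar 2 tick 0 v(0, 1): D4/G4 P4 untreated
  -> R4 @ bar 4 tick 0 v(0, 1): B3/C5 m2 untreated
  -> R8 @ bar 4 tick 0 v(0, 1): penult m2 not 3rd/6th

(1, 0, R4, (0, 1))
(2, 0, R4, (0, 1))
(4, 0, R4, (0, 1))
(4, 0, R8, (0, 1))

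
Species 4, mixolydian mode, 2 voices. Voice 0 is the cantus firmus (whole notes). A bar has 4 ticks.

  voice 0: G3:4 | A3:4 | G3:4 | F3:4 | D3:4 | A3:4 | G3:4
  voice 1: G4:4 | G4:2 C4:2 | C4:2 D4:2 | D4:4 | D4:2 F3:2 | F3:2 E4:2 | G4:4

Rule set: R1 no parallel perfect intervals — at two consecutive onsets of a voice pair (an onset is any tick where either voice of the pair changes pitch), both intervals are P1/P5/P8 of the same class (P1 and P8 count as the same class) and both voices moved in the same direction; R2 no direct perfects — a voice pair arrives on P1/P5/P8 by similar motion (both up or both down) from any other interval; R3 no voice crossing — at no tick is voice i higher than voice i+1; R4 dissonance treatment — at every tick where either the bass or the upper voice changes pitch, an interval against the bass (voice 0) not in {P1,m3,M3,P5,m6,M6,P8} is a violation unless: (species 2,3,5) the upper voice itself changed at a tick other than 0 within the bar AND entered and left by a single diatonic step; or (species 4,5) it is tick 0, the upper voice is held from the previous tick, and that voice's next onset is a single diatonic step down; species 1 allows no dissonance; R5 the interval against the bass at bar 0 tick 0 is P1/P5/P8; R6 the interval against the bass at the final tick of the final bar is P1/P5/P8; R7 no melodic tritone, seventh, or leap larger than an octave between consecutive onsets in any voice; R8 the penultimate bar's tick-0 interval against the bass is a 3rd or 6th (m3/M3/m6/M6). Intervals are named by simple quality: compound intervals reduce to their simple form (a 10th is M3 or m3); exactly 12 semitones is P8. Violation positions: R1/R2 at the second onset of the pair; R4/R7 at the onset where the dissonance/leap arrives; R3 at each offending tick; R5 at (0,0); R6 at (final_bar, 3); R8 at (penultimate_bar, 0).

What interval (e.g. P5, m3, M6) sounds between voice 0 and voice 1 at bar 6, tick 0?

P8

voice 0=G3 voice 1=G4 -> P8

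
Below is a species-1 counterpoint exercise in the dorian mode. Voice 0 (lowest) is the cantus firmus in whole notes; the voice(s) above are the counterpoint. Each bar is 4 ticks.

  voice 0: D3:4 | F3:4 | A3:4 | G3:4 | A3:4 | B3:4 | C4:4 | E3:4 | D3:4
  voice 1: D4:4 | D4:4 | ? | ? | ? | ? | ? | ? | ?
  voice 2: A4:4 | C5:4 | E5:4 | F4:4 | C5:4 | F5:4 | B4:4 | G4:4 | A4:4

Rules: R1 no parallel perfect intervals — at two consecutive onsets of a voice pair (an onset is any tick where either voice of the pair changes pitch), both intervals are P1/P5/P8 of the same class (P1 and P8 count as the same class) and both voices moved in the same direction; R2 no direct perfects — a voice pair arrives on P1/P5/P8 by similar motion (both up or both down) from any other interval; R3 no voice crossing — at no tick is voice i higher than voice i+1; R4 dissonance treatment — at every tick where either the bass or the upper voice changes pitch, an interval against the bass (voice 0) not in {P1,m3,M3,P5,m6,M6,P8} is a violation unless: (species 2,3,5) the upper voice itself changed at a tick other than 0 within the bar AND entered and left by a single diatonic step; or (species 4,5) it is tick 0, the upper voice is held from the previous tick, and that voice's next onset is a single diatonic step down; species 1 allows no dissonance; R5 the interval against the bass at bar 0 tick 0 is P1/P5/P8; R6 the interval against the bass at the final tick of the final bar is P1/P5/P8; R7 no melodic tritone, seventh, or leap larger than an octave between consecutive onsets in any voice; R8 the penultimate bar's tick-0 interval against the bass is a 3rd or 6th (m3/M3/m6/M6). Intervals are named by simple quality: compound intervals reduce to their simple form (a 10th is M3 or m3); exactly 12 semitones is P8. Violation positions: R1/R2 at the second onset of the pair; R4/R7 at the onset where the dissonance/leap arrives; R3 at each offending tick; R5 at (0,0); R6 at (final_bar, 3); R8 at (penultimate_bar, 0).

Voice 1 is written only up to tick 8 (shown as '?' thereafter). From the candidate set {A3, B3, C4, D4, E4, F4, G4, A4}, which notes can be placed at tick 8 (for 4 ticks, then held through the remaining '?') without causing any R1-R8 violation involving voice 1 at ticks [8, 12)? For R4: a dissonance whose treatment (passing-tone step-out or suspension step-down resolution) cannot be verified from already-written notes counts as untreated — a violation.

{A3, C4, F4}

A3: legal
B3: violates R4
C4: legal
D4: violates R4
E4: violates R2
F4: legal
G4: violates R4
A4: violates R2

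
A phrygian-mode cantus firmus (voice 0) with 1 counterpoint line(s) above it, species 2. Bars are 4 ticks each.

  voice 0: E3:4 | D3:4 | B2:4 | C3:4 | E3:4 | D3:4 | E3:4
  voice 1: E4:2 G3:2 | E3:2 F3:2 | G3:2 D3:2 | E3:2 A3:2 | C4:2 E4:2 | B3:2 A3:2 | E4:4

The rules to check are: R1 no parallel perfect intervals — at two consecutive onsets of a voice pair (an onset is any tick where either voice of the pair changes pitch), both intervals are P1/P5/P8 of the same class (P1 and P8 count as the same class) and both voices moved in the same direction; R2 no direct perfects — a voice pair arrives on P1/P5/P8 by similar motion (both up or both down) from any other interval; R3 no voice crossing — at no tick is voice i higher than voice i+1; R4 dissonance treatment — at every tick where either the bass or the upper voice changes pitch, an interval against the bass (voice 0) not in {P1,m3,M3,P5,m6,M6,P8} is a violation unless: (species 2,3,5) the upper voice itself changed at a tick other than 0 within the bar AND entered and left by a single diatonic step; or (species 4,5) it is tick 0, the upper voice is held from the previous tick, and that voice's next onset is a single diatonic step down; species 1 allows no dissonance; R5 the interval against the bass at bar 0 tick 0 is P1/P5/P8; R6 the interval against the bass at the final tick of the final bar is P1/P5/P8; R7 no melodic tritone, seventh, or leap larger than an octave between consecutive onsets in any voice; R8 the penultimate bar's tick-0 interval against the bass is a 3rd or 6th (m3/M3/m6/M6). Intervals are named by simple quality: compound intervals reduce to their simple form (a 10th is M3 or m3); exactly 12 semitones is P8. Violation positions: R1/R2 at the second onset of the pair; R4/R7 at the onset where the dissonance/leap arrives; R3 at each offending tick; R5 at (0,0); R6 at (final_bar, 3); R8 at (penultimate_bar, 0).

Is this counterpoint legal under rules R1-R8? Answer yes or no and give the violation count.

No (2 violations)

bar 0: v0=E3 v1=E4 (P8)
bar 1: v0=D3 v1=E3 (M2)
bar 2: v0=B2 v1=G3 (m6)
bar 3: v0=C3 v1=E3 (M3)
bar 4: v0=E3 v1=C4 (m6)
bar 5: v0=D3 v1=B3 (M6)
bar 6: v0=E3 v1=E4 (P8)
  R4 @ bar1.0: D3/E3 M2 untreated
  R2 @ bar6.0: D3/A3 P5 -> E3/E4 P8 similar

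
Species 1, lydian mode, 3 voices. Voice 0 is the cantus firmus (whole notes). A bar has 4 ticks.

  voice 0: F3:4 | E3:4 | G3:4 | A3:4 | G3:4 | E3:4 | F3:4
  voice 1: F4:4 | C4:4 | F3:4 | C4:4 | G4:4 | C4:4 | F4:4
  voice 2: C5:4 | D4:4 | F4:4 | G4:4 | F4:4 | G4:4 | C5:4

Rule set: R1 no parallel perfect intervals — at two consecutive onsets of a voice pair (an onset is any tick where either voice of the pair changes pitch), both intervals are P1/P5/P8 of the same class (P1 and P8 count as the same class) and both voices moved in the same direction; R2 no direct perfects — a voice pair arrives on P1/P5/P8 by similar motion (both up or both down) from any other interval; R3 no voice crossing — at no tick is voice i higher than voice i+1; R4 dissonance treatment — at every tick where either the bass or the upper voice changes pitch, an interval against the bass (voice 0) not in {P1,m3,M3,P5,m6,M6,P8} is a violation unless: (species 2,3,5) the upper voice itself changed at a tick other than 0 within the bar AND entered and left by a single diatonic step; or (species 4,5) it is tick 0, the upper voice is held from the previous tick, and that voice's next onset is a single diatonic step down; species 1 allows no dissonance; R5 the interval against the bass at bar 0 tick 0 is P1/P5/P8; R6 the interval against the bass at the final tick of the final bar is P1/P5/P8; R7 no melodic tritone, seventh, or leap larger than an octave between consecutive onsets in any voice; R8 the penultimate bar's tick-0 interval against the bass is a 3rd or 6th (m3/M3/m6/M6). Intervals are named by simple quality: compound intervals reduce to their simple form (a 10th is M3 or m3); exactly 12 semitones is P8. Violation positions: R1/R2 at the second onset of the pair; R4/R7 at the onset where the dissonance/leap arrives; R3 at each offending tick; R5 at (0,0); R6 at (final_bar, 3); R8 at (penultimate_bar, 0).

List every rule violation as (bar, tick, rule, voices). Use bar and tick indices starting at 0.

(1, 0, R4, (0, 2))
(1, 0, R7, (2,))
(2, 0, R3, (0, 1))
(2, 0, R4, (0, 1))
(2, 0, R4, (0, 2))
(2, 1, R3, (0, 1))
(2, 2, R3, (0, 1))
(2, 3, R3, (0, 1))
(3, 0, R2, (1, 2))
(3, 0, R4, (0, 2))
(4, 0, R3, (1, 2))
(4, 0, R4, (0, 2))
(4, 1, R3, (1, 2))
(4, 2, R3, (1, 2))
(4, 3, R3, (1, 2))
(6, 0, R1, (1, 2))
(6, 0, R2, (0, 1))
(6, 0, R2, (0, 2))

bar 0: v0=F3 v1=F4 v2=C5 downbeat P5
bar 1: v0=E3 v1=C4 v2=D4 downbeat m7
bar 2: v0=G3 v1=F3 v2=F4 downbeat m7
bar 3: v0=A3 v1=C4 v2=G4 downbeat m7
bar 4: v0=G3 v1=G4 v2=F4 downbeat m7
bar 5: v0=E3 v1=C4 v2=G4 downbeat m3
bar 6: v0=F3 v1=F4 v2=C5 downbeat P5
  -> R4 @ bar 1 tick 0 v(0, 2): E3/D4 m7 untreated
  -> R7 @ bar 1 tick 0 v(2,): C5->D4 leap 10st
  -> R3 @ bar 2 tick 0 v(0, 1): G3 above F3
  -> R4 @ bar 2 tick 0 v(0, 1): G3/F3 M2 untreated
  -> R4 @ bar 2 tick 0 v(0, 2): G3/F4 m7 untreated
  -> R3 @ bar 2 tick 1 v(0, 1): G3 above F3
  -> R3 @ bar 2 tick 2 v(0, 1): G3 above F3
  -> R3 @ bar 2 tick 3 v(0, 1): G3 above F3
  -> R2 @ bar 3 tick 0 v(1, 2): F3/F4 P8 -> C4/G4 P5 similar
  -> R4 @ bar 3 tick 0 v(0, 2): A3/G4 m7 untreated
  -> R3 @ bar 4 tick 0 v(1, 2): G4 above F4
  -> R4 @ bar 4 tick 0 v(0, 2): G3/F4 m7 untreated
  -> R3 @ bar 4 tick 1 v(1, 2): G4 above F4
  -> R3 @ bar 4 tick 2 v(1, 2): G4 above F4
  -> R3 @ bar 4 tick 3 v(1, 2): G4 above F4
  -> R1 @ bar 6 tick 0 v(1, 2): C4/G4 P5 -> F4/C5 P5 similar
  -> R2 @ bar 6 tick 0 v(0, 1): E3/C4 m6 -> F3/F4 P8 similar
  -> R2 @ bar 6 tick 0 v(0, 2): E3/G4 m3 -> F3/C5 P5 similar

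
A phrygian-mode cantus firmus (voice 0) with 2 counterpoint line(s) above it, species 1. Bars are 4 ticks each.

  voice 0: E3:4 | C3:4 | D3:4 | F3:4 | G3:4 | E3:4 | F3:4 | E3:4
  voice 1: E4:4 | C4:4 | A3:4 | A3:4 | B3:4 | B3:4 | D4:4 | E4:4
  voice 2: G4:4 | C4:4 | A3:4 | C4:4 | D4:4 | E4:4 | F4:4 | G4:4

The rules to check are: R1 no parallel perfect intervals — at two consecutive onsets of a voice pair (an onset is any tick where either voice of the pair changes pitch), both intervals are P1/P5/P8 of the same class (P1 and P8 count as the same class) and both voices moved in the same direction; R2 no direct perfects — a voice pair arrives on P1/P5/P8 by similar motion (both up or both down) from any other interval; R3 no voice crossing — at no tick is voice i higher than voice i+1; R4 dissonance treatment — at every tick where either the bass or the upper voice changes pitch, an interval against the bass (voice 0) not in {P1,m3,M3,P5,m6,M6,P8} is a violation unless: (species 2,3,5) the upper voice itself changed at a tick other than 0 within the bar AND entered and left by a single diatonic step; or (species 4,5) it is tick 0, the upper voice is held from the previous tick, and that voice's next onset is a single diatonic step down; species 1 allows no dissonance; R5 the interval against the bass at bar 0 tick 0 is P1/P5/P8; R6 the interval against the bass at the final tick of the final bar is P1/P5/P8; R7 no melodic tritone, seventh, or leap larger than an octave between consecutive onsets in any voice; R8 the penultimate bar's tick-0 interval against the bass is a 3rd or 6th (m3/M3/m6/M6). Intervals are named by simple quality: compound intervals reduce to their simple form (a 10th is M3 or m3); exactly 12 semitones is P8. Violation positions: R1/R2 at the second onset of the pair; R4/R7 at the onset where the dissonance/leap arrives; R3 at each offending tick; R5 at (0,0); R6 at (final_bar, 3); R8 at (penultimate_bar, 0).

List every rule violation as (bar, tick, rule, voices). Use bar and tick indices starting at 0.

(0, 0, R5, (0, 2))
(1, 0, R1, (0, 1))
(1, 0, R2, (0, 2))
(1, 0, R2, (1, 2))
(2, 0, R1, (1, 2))
(3, 0, R1, (0, 2))
(4, 0, R1, (0, 2))
(6, 0, R1, (0, 2))
(6, 0, R8, (0, 2))
(7, 3, R6, (0, 2))

bar 0: v0=E3 v1=E4 v2=G4 downbeat m3
bar 1: v0=C3 v1=C4 v2=C4 downbeat P8
bar 2: v0=D3 v1=A3 v2=A3 downbeat P5
bar 3: v0=F3 v1=A3 v2=C4 downbeat P5
bar 4: v0=G3 v1=B3 v2=D4 downbeat P5
bar 5: v0=E3 v1=B3 v2=E4 downbeat P8
bar 6: v0=F3 v1=D4 v2=F4 downbeat P8
bar 7: v0=E3 v1=E4 v2=G4 downbeat m3
  -> R5 @ bar 0 tick 0 v(0, 2): opens on m3
  -> R1 @ bar 1 tick 0 v(0, 1): E3/E4 P8 -> C3/C4 P8 similar
  -> R2 @ bar 1 tick 0 v(0, 2): E3/G4 m3 -> C3/C4 P8 similar
  -> R2 @ bar 1 tick 0 v(1, 2): E4/G4 m3 -> C4/C4 P1 similar
  -> R1 @ bar 2 tick 0 v(1, 2): C4/C4 P1 -> A3/A3 P1 similar
  -> R1 @ bar 3 tick 0 v(0, 2): D3/A3 P5 -> F3/C4 P5 similar
  -> R1 @ bar 4 tick 0 v(0, 2): F3/C4 P5 -> G3/D4 P5 similar
  -> R1 @ bar 6 tick 0 v(0, 2): E3/E4 P8 -> F3/F4 P8 similar
  -> R8 @ bar 6 tick 0 v(0, 2): penult P8 not 3rd/6th
  -> R6 @ bar 7 tick 3 v(0, 2): closes on m3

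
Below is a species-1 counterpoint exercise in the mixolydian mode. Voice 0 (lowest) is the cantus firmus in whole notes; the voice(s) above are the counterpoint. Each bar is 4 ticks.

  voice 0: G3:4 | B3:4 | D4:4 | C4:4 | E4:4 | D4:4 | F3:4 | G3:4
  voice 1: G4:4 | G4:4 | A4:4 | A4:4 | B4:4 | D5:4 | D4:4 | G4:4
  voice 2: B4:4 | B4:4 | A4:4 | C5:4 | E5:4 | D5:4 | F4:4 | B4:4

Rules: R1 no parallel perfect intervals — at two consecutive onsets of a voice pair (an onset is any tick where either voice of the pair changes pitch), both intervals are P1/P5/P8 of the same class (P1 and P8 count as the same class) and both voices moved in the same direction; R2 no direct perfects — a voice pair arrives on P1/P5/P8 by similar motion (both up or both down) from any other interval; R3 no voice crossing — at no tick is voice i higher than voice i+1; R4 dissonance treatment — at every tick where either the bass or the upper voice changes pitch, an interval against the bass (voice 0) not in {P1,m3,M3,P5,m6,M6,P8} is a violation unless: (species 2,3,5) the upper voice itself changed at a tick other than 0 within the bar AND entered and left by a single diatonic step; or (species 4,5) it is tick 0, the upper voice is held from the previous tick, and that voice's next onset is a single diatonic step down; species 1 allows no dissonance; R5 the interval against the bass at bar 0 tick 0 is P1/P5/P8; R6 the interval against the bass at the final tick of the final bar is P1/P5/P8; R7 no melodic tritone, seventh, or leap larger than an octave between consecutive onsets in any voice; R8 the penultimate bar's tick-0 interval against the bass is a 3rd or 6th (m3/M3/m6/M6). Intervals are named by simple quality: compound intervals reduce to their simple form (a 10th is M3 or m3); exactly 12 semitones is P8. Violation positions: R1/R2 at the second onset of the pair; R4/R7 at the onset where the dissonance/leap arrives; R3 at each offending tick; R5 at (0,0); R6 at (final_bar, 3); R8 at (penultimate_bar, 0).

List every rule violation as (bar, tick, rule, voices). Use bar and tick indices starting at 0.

(0, 0, R5, (0, 2))
(2, 0, R2, (0, 1))
(4, 0, R1, (0, 2))
(4, 0, R2, (0, 1))
(5, 0, R1, (0, 2))
(6, 0, R1, (0, 2))
(6, 0, R8, (0, 2))
(7, 0, R2, (0, 1))
(7, 0, R7, (2,))
(7, 3, R6, (0, 2))

bar 0: v0=G3 v1=G4 v2=B4 downbeat M3
bar 1: v0=B3 v1=G4 v2=B4 downbeat P8
bar 2: v0=D4 v1=A4 v2=A4 downbeat P5
bar 3: v0=C4 v1=A4 v2=C5 downbeat P8
bar 4: v0=E4 v1=B4 v2=E5 downbeat P8
bar 5: v0=D4 v1=D5 v2=D5 downbeat P8
bar 6: v0=F3 v1=D4 v2=F4 downbeat P8
bar 7: v0=G3 v1=G4 v2=B4 downbeat M3
  -> R5 @ bar 0 tick 0 v(0, 2): opens on M3
  -> R2 @ bar 2 tick 0 v(0, 1): B3/G4 m6 -> D4/A4 P5 similar
  -> R1 @ bar 4 tick 0 v(0, 2): C4/C5 P8 -> E4/E5 P8 similar
  -> R2 @ bar 4 tick 0 v(0, 1): C4/A4 M6 -> E4/B4 P5 similar
  -> R1 @ bar 5 tick 0 v(0, 2): E4/E5 P8 -> D4/D5 P8 similar
  -> R1 @ bar 6 tick 0 v(0, 2): D4/D5 P8 -> F3/F4 P8 similar
  -> R8 @ bar 6 tick 0 v(0, 2): penult P8 not 3rd/6th
  -> R2 @ bar 7 tick 0 v(0, 1): F3/D4 M6 -> G3/G4 P8 similar
  -> R7 @ bar 7 tick 0 v(2,): F4->B4 leap 6st
  -> R6 @ bar 7 tick 3 v(0, 2): closes on M3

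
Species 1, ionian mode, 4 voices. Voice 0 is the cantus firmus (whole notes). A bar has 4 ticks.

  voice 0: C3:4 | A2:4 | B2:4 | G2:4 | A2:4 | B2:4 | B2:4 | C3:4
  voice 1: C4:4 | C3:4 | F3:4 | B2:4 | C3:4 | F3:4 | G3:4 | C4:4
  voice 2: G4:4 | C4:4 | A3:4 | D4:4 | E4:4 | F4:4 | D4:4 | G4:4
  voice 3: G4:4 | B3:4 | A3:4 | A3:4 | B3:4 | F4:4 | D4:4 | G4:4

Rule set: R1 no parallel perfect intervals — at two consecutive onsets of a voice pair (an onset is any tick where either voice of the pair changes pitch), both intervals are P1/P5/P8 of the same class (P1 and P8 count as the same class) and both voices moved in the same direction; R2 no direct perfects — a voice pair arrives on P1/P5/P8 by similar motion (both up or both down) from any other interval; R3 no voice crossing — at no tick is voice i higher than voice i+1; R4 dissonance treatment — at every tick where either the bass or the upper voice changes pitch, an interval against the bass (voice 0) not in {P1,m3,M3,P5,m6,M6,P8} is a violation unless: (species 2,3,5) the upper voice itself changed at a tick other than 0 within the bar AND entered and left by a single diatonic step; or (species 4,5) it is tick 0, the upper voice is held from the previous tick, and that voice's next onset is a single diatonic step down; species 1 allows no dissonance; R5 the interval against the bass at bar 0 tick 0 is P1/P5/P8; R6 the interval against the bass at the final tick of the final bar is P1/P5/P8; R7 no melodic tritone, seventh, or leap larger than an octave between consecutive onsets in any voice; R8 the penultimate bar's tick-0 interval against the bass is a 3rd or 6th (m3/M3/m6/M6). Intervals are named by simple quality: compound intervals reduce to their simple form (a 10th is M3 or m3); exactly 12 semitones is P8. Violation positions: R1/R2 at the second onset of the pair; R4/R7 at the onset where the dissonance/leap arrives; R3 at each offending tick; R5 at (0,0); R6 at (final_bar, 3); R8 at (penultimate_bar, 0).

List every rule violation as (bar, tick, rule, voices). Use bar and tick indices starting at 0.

bar 0: v0=C3 v1=C4 v2=G4 v3=G4 downbeat P5
bar 1: v0=A2 v1=C3 v2=C4 v3=B3 downbeat M2
bar 2: v0=B2 v1=F3 v2=A3 v3=A3 downbeat m7
bar 3: v0=G2 v1=B2 v2=D4 v3=A3 downbeat M2
bar 4: v0=A2 v1=C3 v2=E4 v3=B3 downbeat M2
bar 5: v0=B2 v1=F3 v2=F4 v3=F4 downbeat TT
bar 6: v0=B2 v1=G3 v2=D4 v3=D4 downbeat m3
bar 7: v0=C3 v1=C4 v2=G4 v3=G4 downbeat P5
  -> R2 @ bar 1 tick 0 v(1, 2): C4/G4 P5 -> C3/C4 P8 similar
  -> R3 @ bar 1 tick 0 v(2, 3): C4 above B3
  -> R4 @ bar 1 tick 0 v(0, 3): A2/B3 M2 untreated
  -> R3 @ bar 1 tick 1 v(2, 3): C4 above B3
  -> R3 @ bar 1 tick 2 v(2, 3): C4 above B3
  -> R3 @ bar 1 tick 3 v(2, 3): C4 above B3
  -> R2 @ bar 2 tick 0 v(2, 3): C4/B3 m2 -> A3/A3 P1 similar
  -> R4 @ bar 2 tick 0 v(0, 1): B2/F3 TT untreated
  -> R4 @ bar 2 tick 0 v(0, 2): B2/A3 m7 untreated
  -> R4 @ bar 2 tick 0 v(0, 3): B2/A3 m7 untreated
  -> R3 @ bar 3 tick 0 v(2, 3): D4 above A3
  -> R4 @ bar 3 tick 0 v(0, 3): G2/A3 M2 untreated
  -> R7 @ bar 3 tick 0 v(1,): F3->B2 leap 6st
  -> R3 @ bar 3 tick 1 v(2, 3): D4 above A3
  -> R3 @ bar 3 tick 2 v(2, 3): D4 above A3
  -> R3 @ bar 3 tick 3 v(2, 3): D4 above A3
  -> R1 @ bar 4 tick 0 v(0, 2): G2/D4 P5 -> A2/E4 P5 similar
  -> R3 @ bar 4 tick 0 v(2, 3): E4 above B3
  -> R4 @ bar 4 tick 0 v(0, 3): A2/B3 M2 untreated
  -> R3 @ bar 4 tick 1 v(2, 3): E4 above B3
  -> R3 @ bar 4 tick 2 v(2, 3): E4 above B3
  -> R3 @ bar 4 tick 3 v(2, 3): E4 above B3
  -> R2 @ bar 5 tick 0 v(1, 2): C3/E4 M3 -> F3/F4 P8 similar
  -> R2 @ bar 5 tick 0 v(1, 3): C3/B3 M7 -> F3/F4 P8 similar
  -> R2 @ bar 5 tick 0 v(2, 3): E4/B3 P4 -> F4/F4 P1 similar
  -> R4 @ bar 5 tick 0 v(0, 1): B2/F3 TT untreated
  -> R4 @ bar 5 tick 0 v(0, 2): B2/F4 TT untreated
  -> R4 @ bar 5 tick 0 v(0, 3): B2/F4 TT untreated
  -> R7 @ bar 5 tick 0 v(3,): B3->F4 leap 6st
  -> R1 @ bar 6 tick 0 v(2, 3): F4/F4 P1 -> D4/D4 P1 similar
  -> R1 @ bar 7 tick 0 v(1, 2): G3/D4 P5 -> C4/G4 P5 similar
  -> R1 @ bar 7 tick 0 v(1, 3): G3/D4 P5 -> C4/G4 P5 similar
  -> R1 @ bar 7 tick 0 v(2, 3): D4/D4 P1 -> G4/G4 P1 similar
  -> R2 @ bar 7 tick 0 v(0, 1): B2/G3 m6 -> C3/C4 P8 similar
  -> R2 @ bar 7 tick 0 v(0, 2): B2/D4 m3 -> C3/G4 P5 similar
  -> R2 @ bar 7 tick 0 v(0, 3): B2/D4 m3 -> C3/G4 P5 similar

(1, 0, R2, (1, 2))
(1, 0, R3, (2, 3))
(1, 0, R4, (0, 3))
(1, 1, R3, (2, 3))
(1, 2, R3, (2, 3))
(1, 3, R3, (2, 3))
(2, 0, R2, (2, 3))
(2, 0, R4, (0, 1))
(2, 0, R4, (0, 2))
(2, 0, R4, (0, 3))
(3, 0, R3, (2, 3))
(3, 0, R4, (0, 3))
(3, 0, R7, (1,))
(3, 1, R3, (2, 3))
(3, 2, R3, (2, 3))
(3, 3, R3, (2, 3))
(4, 0, R1, (0, 2))
(4, 0, R3, (2, 3))
(4, 0, R4, (0, 3))
(4, 1, R3, (2, 3))
(4, 2, R3, (2, 3))
(4, 3, R3, (2, 3))
(5, 0, R2, (1, 2))
(5, 0, R2, (1, 3))
(5, 0, R2, (2, 3))
(5, 0, R4, (0, 1))
(5, 0, R4, (0, 2))
(5, 0, R4, (0, 3))
(5, 0, R7, (3,))
(6, 0, R1, (2, 3))
(7, 0, R1, (1, 2))
(7, 0, R1, (1, 3))
(7, 0, R1, (2, 3))
(7, 0, R2, (0, 1))
(7, 0, R2, (0, 2))
(7, 0, R2, (0, 3))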